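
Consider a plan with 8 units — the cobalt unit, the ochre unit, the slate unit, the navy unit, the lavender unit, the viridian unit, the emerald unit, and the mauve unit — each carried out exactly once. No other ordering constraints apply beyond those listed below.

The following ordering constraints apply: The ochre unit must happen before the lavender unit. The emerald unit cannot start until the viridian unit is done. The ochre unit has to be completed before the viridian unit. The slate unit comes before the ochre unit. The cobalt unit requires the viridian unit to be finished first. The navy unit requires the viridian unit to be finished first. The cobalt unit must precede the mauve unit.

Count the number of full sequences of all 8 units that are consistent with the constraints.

The slate unit is the only unit with nothing required before it, so every ordering starts there.
Systematically extending each partial ordering one unit at a time and counting, there are 72 complete orderings.

72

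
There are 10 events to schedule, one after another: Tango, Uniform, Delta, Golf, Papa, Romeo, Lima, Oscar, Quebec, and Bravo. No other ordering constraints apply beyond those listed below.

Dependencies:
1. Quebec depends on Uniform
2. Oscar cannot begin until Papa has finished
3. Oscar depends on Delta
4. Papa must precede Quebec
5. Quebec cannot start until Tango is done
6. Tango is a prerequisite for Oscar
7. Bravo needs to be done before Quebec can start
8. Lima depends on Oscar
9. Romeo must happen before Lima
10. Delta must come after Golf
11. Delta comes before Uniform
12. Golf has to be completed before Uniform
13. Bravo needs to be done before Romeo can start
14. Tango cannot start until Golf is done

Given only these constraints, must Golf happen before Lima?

Yes

There is a constraint chain Golf → Tango → Oscar → Lima.
That forces Golf before Lima in every valid schedule.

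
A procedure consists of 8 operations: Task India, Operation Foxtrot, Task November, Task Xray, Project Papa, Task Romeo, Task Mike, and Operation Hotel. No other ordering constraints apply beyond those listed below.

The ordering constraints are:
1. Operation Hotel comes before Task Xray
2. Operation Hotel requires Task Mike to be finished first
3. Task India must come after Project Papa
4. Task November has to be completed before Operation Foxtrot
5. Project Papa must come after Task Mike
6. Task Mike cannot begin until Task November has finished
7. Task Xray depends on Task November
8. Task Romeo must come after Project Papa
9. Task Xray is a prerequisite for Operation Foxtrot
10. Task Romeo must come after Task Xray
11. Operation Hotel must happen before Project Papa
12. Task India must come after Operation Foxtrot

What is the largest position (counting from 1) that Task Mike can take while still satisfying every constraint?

Every operation that must follow Task Mike has to come after it. Tracing all chains starting from Task Mike, those operations are: Task India, Operation Foxtrot, Task Xray, Project Papa, Task Romeo, Operation Hotel — 6 in total.
So at least 6 operations follow Task Mike, putting Task Mike no later than position 2. That position is achievable by scheduling everything else first.

2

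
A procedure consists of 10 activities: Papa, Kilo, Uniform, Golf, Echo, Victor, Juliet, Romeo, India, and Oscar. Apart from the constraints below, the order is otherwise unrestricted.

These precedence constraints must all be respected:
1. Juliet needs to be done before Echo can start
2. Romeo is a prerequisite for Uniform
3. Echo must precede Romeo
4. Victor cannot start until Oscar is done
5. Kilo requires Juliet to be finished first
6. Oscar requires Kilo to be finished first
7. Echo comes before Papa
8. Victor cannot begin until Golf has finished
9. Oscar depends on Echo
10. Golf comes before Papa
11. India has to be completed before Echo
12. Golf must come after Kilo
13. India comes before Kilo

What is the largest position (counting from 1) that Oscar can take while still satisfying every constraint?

9

The only activity forced after Oscar (directly or by a chain) is Victor.
So at least 1 activity follows Oscar, putting Oscar no later than position 9. That position is achievable by scheduling everything else first.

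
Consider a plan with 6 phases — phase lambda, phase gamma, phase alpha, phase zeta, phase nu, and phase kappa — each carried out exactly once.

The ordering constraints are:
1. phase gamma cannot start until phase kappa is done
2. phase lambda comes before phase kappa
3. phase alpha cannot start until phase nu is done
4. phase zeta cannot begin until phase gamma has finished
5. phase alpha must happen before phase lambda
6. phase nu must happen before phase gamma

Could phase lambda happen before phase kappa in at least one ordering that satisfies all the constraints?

Phase lambda is actually forced before phase kappa by the constraints, so certainly some valid ordering has phase lambda first.

Yes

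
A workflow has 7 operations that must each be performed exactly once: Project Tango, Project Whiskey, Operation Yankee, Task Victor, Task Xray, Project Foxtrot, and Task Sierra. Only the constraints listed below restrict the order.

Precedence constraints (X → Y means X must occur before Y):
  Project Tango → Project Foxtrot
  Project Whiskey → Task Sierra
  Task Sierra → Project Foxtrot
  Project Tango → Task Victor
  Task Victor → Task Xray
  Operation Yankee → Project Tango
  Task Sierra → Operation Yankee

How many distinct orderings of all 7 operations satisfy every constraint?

3

Project Whiskey is the only operation with nothing required before it, so every ordering starts there.
Enumerating by repeatedly choosing an available operation (one whose prerequisites are all placed) gives 3 distinct complete orderings.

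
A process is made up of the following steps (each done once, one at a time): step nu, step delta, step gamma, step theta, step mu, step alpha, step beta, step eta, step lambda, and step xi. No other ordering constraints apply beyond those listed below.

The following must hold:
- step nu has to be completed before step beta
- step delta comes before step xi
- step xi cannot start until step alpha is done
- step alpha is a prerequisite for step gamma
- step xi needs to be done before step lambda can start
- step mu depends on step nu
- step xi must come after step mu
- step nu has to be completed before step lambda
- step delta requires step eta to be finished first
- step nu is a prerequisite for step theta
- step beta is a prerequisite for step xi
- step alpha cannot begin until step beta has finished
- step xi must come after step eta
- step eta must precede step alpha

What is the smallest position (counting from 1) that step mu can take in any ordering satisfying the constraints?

Working backwards through the constraints from step mu, its only required predecessor is step nu.
With 1 mandatory predecessor, the earliest step mu can sit is position 1+1 = 2, and placing just that one first achieves it.

2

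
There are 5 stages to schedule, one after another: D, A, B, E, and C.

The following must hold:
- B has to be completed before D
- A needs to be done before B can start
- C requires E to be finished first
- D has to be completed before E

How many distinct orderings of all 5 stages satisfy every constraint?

1

A is the only stage with nothing required before it, so every ordering starts there.
Every stage is then forced in turn, so only 1 complete ordering is consistent with the constraints.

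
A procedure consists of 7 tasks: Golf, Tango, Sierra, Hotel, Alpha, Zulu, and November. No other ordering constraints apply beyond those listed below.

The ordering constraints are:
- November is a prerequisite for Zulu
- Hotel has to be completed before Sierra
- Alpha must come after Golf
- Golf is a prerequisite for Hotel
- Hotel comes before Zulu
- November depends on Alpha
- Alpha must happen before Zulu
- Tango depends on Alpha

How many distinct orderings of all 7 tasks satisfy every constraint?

Golf is the only task with nothing required before it, so every ordering starts there.
Systematically extending each partial ordering one task at a time and counting, there are 40 complete orderings.

40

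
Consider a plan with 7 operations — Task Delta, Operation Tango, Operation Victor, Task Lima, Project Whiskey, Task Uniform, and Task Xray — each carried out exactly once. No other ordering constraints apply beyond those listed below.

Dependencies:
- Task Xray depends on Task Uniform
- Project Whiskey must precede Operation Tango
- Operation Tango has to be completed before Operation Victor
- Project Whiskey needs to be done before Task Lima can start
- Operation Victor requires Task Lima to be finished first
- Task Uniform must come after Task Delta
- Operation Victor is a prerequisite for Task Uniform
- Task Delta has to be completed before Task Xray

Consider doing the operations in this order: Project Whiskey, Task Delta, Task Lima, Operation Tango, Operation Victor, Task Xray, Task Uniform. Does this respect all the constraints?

No

The sequence places Task Xray ahead of Task Uniform.
That contradicts the constraint that Task Uniform must precede Task Xray.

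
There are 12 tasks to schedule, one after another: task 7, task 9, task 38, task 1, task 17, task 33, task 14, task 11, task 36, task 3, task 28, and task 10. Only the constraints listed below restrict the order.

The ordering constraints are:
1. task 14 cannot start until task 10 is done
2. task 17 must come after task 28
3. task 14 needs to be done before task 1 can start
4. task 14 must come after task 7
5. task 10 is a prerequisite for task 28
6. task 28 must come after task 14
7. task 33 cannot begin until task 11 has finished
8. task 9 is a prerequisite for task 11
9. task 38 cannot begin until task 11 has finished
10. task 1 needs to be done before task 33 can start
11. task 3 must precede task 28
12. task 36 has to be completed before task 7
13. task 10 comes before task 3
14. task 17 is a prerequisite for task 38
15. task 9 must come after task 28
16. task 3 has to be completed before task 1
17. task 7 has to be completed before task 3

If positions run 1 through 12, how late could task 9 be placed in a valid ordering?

Every task that must follow task 9 has to come after it. Tracing all chains starting from task 9, those tasks are: task 38, task 33, task 11 — 3 in total.
So at least 3 tasks follow task 9, putting task 9 no later than position 9. That position is achievable by scheduling everything else first.

9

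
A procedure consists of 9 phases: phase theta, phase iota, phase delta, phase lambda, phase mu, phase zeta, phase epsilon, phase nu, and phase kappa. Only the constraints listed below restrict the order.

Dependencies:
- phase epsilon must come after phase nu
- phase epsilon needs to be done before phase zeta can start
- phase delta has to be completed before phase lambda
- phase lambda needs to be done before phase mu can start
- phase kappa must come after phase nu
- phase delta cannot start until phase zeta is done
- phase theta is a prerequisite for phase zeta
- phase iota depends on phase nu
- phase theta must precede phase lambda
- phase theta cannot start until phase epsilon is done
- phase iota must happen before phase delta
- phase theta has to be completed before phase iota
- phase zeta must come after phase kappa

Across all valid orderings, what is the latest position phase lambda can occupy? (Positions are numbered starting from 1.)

8

Following the constraints forward from phase lambda, its only required successor is phase mu.
So at least 1 phase follows phase lambda, putting phase lambda no later than position 8. That position is achievable by scheduling everything else first.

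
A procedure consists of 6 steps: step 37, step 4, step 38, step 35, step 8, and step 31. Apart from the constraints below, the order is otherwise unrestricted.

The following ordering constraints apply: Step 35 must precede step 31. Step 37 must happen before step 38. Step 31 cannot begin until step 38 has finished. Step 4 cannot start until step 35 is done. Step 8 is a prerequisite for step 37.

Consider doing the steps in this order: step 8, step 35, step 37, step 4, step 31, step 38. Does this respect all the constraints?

Here step 38 comes after step 31.
Since step 38 is required before step 31, the ordering is invalid.

No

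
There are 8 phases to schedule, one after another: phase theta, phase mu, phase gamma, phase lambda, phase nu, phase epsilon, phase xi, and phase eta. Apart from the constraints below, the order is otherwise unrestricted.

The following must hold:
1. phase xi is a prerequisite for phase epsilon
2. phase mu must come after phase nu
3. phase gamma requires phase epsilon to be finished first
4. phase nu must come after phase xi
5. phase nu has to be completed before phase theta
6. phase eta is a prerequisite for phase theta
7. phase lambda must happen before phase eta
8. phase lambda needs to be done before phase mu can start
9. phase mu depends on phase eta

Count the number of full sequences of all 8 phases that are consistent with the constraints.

2 phases have no prerequisites (phase lambda, phase xi), so any of them could come first.
Systematically extending each partial ordering one phase at a time and counting, there are 206 complete orderings.

206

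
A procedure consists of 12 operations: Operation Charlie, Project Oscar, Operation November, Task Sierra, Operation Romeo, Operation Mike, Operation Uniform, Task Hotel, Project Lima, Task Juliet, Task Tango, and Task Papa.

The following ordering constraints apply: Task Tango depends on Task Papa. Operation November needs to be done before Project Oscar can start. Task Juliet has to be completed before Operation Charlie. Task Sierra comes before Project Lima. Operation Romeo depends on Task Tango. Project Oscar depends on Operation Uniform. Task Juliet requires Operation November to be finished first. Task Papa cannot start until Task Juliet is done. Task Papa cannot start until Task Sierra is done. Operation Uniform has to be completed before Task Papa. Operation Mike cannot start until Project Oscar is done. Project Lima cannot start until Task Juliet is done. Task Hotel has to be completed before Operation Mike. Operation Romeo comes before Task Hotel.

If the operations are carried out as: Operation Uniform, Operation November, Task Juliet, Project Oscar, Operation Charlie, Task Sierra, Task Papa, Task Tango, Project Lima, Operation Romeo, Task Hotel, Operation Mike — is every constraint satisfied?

Yes

Checking each listed constraint against this order: for instance, Project Oscar is in position 4 and Operation Mike in position 12, so that constraint holds — and the remaining constraints check out the same way.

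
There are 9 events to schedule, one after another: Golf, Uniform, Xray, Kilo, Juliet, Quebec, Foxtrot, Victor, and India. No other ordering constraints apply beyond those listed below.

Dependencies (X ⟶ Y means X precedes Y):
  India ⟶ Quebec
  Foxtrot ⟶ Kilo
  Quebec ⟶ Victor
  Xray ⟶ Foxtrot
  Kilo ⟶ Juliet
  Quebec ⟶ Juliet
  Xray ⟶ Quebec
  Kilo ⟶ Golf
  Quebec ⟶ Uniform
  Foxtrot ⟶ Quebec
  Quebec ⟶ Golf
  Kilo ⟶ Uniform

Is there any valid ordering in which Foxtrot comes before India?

Yes

Nothing in the constraints forces India before Foxtrot — there is no chain from India to Foxtrot.
That means at least one valid schedule has Foxtrot before India.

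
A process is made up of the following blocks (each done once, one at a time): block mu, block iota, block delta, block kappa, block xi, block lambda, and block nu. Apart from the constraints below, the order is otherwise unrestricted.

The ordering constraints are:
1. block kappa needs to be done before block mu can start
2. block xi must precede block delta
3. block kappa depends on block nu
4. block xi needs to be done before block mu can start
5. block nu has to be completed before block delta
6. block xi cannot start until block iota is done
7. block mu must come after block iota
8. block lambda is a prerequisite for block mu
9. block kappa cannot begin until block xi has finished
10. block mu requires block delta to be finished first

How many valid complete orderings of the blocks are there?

36

The blocks with no prerequisites are block iota, block lambda, block nu; any of them can be placed first.
Systematically extending each partial ordering one block at a time and counting, there are 36 complete orderings.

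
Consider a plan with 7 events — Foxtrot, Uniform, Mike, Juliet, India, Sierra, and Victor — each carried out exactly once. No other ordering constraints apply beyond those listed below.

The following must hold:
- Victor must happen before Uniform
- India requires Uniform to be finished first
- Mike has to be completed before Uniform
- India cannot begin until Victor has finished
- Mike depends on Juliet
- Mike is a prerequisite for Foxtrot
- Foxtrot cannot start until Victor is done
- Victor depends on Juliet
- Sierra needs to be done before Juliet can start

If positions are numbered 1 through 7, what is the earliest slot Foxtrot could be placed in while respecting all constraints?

5

The events that are forced before Foxtrot, directly or transitively, are Mike, Juliet, Sierra, Victor. That's 4 events.
With 4 mandatory predecessors, the earliest Foxtrot can sit is position 4+1 = 5, and placing just those 4 first achieves it.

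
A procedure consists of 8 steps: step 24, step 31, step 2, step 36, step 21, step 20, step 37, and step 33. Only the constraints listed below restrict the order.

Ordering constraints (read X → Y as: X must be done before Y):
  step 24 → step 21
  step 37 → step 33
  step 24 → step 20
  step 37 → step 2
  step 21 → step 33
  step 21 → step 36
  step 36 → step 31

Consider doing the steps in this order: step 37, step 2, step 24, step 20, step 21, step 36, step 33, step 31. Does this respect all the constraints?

Going through the constraints one by one, each required predecessor appears earlier in the sequence than its dependent — e.g. step 37 (position 1) is before step 33 (position 7), as required.

Yes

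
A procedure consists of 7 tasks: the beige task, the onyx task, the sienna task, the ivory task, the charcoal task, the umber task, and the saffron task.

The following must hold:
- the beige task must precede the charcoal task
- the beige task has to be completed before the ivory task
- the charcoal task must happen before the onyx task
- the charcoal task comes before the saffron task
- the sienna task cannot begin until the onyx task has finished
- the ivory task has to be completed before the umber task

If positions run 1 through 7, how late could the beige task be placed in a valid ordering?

The tasks that are forced after the beige task, directly or by a chain of constraints, are the onyx task, the sienna task, the ivory task, the charcoal task, the umber task, the saffron task. That's 6 tasks.
So at least 6 tasks follow the beige task, putting the beige task no later than position 1. That position is achievable by scheduling everything else first.

1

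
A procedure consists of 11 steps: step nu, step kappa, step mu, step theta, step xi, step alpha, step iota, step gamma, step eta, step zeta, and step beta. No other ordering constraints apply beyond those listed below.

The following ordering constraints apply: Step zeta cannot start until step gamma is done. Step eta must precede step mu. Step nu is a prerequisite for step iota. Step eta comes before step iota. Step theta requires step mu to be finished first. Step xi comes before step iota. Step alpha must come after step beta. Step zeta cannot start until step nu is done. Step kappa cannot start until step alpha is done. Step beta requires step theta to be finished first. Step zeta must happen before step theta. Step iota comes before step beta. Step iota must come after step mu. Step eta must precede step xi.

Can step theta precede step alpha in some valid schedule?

Yes

Step theta is actually forced before step alpha by the constraints, so certainly some valid ordering has step theta first.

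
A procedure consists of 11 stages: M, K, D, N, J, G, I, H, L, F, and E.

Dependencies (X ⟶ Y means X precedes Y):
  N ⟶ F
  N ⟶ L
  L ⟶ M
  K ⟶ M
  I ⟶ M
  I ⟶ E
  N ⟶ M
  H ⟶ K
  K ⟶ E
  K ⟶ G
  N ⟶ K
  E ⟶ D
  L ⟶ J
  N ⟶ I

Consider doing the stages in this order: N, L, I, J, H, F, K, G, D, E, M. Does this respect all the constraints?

In the proposed order, D appears before E.
That contradicts the constraint that E must precede D.

No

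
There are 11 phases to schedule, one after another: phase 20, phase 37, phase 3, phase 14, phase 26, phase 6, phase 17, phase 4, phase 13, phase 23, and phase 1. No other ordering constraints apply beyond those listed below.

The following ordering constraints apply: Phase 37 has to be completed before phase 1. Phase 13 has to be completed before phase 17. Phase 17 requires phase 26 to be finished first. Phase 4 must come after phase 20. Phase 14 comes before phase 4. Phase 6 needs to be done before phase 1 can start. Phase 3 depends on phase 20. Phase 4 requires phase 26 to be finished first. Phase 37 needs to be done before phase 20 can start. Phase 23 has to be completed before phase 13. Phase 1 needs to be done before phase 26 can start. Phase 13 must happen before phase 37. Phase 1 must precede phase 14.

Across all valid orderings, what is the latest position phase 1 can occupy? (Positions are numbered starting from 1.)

7

The phases that are forced after phase 1, directly or by a chain of constraints, are phase 14, phase 26, phase 17, phase 4. That's 4 phases.
So at least 4 phases follow phase 1, putting phase 1 no later than position 7. That position is achievable by scheduling everything else first.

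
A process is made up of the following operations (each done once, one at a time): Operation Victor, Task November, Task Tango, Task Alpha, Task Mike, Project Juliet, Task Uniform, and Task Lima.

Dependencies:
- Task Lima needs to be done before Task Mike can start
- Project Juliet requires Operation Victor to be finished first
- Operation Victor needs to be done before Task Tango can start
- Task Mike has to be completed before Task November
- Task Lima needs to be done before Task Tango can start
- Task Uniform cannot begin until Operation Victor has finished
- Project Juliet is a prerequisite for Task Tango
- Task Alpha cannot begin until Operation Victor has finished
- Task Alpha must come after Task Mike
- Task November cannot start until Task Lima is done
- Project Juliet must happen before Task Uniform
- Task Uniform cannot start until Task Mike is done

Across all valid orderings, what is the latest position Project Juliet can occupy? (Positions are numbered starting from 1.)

6

The operations that are forced after Project Juliet, directly or by a chain of constraints, are Task Tango, Task Uniform. That's 2 operations.
So at least 2 operations follow Project Juliet, putting Project Juliet no later than position 6. That position is achievable by scheduling everything else first.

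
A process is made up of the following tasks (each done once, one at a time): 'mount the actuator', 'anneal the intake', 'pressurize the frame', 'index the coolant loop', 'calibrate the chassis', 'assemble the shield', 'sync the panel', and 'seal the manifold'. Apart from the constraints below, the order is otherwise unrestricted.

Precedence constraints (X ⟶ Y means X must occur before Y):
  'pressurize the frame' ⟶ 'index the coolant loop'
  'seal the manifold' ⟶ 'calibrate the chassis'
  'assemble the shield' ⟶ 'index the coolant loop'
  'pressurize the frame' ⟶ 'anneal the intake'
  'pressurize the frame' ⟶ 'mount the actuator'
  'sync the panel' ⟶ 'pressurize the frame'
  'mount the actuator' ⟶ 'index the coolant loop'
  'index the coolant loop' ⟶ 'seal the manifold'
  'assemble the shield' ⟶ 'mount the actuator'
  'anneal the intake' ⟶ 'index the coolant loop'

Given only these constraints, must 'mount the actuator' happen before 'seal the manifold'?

There is a constraint chain 'mount the actuator' → 'index the coolant loop' → 'seal the manifold'.
Hence 'mount the actuator' necessarily comes before 'seal the manifold'.

Yes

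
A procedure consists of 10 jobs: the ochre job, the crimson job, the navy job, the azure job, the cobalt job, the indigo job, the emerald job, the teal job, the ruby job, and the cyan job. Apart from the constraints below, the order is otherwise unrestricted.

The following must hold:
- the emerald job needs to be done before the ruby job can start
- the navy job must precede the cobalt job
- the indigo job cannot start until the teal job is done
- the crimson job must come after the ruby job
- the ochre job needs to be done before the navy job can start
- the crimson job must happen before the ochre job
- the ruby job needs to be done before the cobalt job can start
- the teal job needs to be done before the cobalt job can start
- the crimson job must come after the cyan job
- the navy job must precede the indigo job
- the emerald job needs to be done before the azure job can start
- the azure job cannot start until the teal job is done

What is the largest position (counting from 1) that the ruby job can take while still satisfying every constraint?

5

Every job that must follow the ruby job has to come after it. Tracing all chains starting from the ruby job, those jobs are: the ochre job, the crimson job, the navy job, the cobalt job, the indigo job — 5 in total.
So at least 5 jobs follow the ruby job, putting the ruby job no later than position 5. That position is achievable by scheduling everything else first.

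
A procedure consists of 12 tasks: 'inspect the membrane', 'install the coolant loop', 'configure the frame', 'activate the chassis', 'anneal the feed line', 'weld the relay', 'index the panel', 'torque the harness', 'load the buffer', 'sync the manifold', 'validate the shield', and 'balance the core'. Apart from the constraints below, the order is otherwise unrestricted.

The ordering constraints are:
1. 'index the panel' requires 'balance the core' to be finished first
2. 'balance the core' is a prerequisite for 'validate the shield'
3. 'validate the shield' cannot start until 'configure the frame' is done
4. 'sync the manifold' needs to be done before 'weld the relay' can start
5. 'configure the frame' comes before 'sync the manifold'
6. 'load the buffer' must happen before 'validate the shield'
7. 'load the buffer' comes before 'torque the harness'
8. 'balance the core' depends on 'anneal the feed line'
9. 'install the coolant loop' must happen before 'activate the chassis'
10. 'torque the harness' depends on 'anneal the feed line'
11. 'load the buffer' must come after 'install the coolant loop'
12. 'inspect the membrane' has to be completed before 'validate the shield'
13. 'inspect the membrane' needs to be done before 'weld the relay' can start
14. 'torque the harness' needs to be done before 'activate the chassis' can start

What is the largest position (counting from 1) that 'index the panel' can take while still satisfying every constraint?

12

'index the panel' has no required successors, so nothing stops it from going last (position 12).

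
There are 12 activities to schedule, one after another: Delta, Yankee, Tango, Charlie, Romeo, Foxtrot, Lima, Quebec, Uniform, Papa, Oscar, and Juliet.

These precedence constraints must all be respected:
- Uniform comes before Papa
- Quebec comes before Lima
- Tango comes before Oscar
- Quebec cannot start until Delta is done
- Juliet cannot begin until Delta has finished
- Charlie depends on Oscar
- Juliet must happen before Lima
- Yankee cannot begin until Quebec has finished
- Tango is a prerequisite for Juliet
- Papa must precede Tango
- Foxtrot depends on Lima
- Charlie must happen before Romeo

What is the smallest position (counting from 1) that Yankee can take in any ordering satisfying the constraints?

Working backwards through the constraints from Yankee, its full set of required predecessors is Delta, Quebec — 2 of them.
So at minimum 2 activities come before Yankee, putting Yankee no earlier than position 3. That position is achievable by scheduling exactly those predecessors first.

3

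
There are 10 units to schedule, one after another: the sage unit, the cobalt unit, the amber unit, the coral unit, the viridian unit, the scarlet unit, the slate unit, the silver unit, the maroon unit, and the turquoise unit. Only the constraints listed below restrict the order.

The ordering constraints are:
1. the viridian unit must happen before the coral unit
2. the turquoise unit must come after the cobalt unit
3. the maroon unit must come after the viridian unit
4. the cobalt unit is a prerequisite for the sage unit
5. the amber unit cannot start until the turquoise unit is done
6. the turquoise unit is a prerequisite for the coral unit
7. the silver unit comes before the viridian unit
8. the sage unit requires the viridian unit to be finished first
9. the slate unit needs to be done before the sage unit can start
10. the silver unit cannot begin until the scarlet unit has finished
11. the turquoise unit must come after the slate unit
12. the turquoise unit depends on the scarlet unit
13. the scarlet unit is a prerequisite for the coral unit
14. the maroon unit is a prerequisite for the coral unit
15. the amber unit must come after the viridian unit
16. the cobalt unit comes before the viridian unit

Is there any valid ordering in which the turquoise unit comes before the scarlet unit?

The constraints give a chain the scarlet unit → the turquoise unit, which forces the scarlet unit before the turquoise unit.
So no valid ordering can have the turquoise unit before the scarlet unit.

No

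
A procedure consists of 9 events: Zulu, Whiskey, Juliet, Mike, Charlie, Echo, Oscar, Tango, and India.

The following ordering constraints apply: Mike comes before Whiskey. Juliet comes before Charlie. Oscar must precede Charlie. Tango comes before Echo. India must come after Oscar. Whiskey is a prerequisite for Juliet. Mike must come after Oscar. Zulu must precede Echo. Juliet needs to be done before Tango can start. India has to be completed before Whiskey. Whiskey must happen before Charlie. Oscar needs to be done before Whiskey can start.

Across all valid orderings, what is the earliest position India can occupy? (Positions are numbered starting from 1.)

2

Working backwards through the constraints from India, its only required predecessor is Oscar.
With 1 mandatory predecessor, the earliest India can sit is position 1+1 = 2, and placing just that one first achieves it.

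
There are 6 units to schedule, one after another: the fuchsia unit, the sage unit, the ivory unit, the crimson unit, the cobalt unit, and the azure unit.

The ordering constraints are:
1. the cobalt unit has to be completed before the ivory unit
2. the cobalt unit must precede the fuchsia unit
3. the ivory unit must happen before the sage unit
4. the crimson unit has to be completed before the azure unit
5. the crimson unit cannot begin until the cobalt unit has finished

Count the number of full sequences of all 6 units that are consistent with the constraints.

The cobalt unit is the only unit with nothing required before it, so every ordering starts there.
Enumerating by repeatedly choosing an available unit (one whose prerequisites are all placed) gives 30 distinct complete orderings.

30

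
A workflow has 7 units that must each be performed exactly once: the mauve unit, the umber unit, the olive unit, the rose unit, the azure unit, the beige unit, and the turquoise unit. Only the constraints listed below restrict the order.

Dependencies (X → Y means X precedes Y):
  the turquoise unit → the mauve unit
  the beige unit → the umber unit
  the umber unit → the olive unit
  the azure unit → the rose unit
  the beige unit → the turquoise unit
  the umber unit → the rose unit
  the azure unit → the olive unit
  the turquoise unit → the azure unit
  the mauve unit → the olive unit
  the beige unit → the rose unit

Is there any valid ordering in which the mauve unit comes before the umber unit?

The constraints leave the mauve unit and the umber unit unordered relative to each other; nothing requires the umber unit earlier.
That means at least one valid schedule has the mauve unit before the umber unit.

Yes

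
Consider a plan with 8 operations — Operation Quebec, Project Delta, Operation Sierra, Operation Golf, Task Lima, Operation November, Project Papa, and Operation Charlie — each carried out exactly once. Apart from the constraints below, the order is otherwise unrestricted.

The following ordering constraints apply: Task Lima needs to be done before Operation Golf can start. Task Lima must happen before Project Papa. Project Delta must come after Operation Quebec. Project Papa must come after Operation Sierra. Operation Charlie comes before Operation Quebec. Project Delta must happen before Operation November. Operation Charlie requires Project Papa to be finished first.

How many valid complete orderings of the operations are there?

2 operations have no prerequisites (Operation Sierra, Task Lima), so any of them could come first.
Counting all ways to extend the partial order to a total order gives 13.

13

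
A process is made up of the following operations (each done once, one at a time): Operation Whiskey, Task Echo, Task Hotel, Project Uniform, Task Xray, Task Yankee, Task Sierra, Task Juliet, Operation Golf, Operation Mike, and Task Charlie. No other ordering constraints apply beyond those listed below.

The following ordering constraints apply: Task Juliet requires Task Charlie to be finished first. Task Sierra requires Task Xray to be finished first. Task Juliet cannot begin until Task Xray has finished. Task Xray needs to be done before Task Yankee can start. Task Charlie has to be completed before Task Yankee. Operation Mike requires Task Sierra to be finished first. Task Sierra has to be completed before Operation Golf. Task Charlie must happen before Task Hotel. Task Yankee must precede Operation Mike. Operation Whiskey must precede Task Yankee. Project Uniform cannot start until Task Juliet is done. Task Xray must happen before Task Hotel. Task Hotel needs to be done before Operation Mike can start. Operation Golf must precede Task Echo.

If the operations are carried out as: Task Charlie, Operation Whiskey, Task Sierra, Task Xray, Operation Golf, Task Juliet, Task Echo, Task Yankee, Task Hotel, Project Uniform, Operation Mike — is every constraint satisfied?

No

The sequence places Task Sierra ahead of Task Xray.
Since Task Xray is required before Task Sierra, the ordering is invalid.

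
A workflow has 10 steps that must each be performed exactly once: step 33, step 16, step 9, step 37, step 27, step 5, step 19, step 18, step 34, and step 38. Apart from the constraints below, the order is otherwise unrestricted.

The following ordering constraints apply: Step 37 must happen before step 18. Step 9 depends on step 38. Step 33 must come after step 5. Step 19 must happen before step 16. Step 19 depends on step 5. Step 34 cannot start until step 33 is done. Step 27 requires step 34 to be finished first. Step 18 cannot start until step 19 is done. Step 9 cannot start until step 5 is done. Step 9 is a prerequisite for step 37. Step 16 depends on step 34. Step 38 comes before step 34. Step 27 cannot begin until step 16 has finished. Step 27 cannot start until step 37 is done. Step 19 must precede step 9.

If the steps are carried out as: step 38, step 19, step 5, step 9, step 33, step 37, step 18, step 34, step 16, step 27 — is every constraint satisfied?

The sequence places step 19 ahead of step 5.
But one of the constraints requires step 5 before step 19, so this ordering violates it.

No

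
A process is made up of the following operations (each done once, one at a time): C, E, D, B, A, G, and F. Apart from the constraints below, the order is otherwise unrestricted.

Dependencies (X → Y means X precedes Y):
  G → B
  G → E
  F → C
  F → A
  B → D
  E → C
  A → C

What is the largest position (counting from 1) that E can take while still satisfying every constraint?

The only operation forced after E (directly or by a chain) is C.
So at least 1 operation follows E, putting E no later than position 6. That position is achievable by scheduling everything else first.

6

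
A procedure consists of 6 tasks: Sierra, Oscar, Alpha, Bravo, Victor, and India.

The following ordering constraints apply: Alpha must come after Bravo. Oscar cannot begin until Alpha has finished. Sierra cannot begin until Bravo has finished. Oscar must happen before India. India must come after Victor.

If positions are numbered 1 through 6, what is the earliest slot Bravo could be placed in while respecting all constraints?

Nothing is required before Bravo; it can be the very first task.

1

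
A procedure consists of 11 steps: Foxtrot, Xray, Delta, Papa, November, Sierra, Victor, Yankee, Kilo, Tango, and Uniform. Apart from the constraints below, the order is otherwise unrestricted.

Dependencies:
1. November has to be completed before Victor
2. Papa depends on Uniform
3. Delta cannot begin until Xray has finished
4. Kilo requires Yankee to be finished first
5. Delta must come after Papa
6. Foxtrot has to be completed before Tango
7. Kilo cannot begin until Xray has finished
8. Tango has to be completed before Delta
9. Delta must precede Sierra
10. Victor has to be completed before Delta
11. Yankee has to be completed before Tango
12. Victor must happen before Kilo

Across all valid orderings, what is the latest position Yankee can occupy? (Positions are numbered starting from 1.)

7

Every step that must follow Yankee has to come after it. Tracing all chains starting from Yankee, those steps are: Delta, Sierra, Kilo, Tango — 4 in total.
With 4 mandatory successors out of 11 steps total, the latest slot for Yankee is 11−4 = 7, and it's reachable by doing all non-successors before Yankee.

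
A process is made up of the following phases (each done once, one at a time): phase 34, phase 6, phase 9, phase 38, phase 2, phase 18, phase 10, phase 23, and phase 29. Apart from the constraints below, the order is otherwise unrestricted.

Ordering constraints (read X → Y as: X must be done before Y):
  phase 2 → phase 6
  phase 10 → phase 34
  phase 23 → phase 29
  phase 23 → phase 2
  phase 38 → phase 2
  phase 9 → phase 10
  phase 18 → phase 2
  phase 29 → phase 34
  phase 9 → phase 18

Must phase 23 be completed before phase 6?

Chaining the stated constraints: phase 23 → phase 2 → phase 6.
So phase 23 must precede phase 6 in any valid ordering.

Yes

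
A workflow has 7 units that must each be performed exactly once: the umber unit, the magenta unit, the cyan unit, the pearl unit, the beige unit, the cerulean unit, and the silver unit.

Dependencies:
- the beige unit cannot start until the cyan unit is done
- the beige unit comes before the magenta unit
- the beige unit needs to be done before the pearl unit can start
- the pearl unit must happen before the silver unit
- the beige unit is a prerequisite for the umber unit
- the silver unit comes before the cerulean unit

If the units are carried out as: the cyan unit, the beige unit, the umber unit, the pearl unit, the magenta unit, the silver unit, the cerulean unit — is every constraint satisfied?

Every stated constraint is respected: the beige unit sits at position 2, ahead of the magenta unit at position 5, and each of the other listed pairs likewise has the predecessor earlier in the sequence.

Yes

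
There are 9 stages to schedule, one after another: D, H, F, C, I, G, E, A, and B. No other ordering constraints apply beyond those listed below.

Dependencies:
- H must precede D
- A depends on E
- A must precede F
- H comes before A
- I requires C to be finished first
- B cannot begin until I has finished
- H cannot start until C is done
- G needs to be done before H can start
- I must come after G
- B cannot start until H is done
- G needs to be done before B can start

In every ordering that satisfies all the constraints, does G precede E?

No

No chain of constraints connects G to E in either direction.
There exist valid orderings with E before G, so G is not required to come first.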